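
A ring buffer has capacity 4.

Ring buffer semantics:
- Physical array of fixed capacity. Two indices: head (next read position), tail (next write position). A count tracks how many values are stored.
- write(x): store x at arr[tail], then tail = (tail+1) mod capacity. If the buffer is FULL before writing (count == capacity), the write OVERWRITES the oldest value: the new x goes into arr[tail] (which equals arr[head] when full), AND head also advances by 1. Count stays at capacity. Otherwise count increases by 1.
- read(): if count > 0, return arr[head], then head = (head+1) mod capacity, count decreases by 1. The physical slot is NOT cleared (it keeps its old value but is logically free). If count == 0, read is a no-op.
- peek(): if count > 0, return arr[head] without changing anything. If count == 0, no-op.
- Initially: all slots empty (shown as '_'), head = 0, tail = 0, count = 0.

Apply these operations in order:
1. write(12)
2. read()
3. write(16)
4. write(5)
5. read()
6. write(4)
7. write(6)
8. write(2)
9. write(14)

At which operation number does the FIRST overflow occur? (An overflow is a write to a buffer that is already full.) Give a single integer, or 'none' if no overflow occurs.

After op 1 (write(12)): arr=[12 _ _ _] head=0 tail=1 count=1
After op 2 (read()): arr=[12 _ _ _] head=1 tail=1 count=0
After op 3 (write(16)): arr=[12 16 _ _] head=1 tail=2 count=1
After op 4 (write(5)): arr=[12 16 5 _] head=1 tail=3 count=2
After op 5 (read()): arr=[12 16 5 _] head=2 tail=3 count=1
After op 6 (write(4)): arr=[12 16 5 4] head=2 tail=0 count=2
After op 7 (write(6)): arr=[6 16 5 4] head=2 tail=1 count=3
After op 8 (write(2)): arr=[6 2 5 4] head=2 tail=2 count=4
After op 9 (write(14)): arr=[6 2 14 4] head=3 tail=3 count=4

Answer: 9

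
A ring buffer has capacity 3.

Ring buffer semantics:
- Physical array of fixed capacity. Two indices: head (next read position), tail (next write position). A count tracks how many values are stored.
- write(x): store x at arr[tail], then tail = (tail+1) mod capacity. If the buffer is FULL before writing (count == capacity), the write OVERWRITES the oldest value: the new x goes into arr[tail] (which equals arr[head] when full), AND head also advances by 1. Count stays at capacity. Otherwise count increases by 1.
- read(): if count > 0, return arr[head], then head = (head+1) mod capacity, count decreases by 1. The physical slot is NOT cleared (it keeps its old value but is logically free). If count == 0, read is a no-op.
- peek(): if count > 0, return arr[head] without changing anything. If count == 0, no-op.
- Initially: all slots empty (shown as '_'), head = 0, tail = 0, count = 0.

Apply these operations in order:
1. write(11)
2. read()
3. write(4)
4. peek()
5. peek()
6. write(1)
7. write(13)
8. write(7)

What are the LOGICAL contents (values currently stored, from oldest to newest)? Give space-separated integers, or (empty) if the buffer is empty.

After op 1 (write(11)): arr=[11 _ _] head=0 tail=1 count=1
After op 2 (read()): arr=[11 _ _] head=1 tail=1 count=0
After op 3 (write(4)): arr=[11 4 _] head=1 tail=2 count=1
After op 4 (peek()): arr=[11 4 _] head=1 tail=2 count=1
After op 5 (peek()): arr=[11 4 _] head=1 tail=2 count=1
After op 6 (write(1)): arr=[11 4 1] head=1 tail=0 count=2
After op 7 (write(13)): arr=[13 4 1] head=1 tail=1 count=3
After op 8 (write(7)): arr=[13 7 1] head=2 tail=2 count=3

Answer: 1 13 7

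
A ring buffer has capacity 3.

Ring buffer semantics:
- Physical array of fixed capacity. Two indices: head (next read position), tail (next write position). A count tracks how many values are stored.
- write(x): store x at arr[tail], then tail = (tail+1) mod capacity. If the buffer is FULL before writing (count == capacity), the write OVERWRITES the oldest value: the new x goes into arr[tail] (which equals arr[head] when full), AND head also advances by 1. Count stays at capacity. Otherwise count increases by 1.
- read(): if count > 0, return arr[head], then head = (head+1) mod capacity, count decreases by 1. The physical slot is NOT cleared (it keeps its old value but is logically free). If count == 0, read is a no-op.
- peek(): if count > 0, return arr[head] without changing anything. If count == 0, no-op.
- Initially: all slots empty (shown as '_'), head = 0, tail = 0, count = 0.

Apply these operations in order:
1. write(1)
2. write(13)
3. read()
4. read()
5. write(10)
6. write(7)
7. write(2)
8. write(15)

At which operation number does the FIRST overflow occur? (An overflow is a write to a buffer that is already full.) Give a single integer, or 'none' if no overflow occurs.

After op 1 (write(1)): arr=[1 _ _] head=0 tail=1 count=1
After op 2 (write(13)): arr=[1 13 _] head=0 tail=2 count=2
After op 3 (read()): arr=[1 13 _] head=1 tail=2 count=1
After op 4 (read()): arr=[1 13 _] head=2 tail=2 count=0
After op 5 (write(10)): arr=[1 13 10] head=2 tail=0 count=1
After op 6 (write(7)): arr=[7 13 10] head=2 tail=1 count=2
After op 7 (write(2)): arr=[7 2 10] head=2 tail=2 count=3
After op 8 (write(15)): arr=[7 2 15] head=0 tail=0 count=3

Answer: 8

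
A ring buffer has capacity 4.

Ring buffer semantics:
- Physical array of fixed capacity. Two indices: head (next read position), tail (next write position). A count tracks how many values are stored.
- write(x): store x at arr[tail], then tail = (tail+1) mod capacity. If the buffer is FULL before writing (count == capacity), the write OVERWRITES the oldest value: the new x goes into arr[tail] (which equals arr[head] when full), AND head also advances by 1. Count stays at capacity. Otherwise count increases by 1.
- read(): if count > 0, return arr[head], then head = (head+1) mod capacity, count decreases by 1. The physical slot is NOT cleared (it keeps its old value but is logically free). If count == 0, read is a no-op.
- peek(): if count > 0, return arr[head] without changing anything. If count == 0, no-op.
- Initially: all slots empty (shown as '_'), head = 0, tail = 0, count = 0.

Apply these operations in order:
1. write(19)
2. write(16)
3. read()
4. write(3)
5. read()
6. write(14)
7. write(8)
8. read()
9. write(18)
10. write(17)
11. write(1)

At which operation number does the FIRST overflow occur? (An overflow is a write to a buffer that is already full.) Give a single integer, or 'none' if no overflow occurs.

Answer: 11

Derivation:
After op 1 (write(19)): arr=[19 _ _ _] head=0 tail=1 count=1
After op 2 (write(16)): arr=[19 16 _ _] head=0 tail=2 count=2
After op 3 (read()): arr=[19 16 _ _] head=1 tail=2 count=1
After op 4 (write(3)): arr=[19 16 3 _] head=1 tail=3 count=2
After op 5 (read()): arr=[19 16 3 _] head=2 tail=3 count=1
After op 6 (write(14)): arr=[19 16 3 14] head=2 tail=0 count=2
After op 7 (write(8)): arr=[8 16 3 14] head=2 tail=1 count=3
After op 8 (read()): arr=[8 16 3 14] head=3 tail=1 count=2
After op 9 (write(18)): arr=[8 18 3 14] head=3 tail=2 count=3
After op 10 (write(17)): arr=[8 18 17 14] head=3 tail=3 count=4
After op 11 (write(1)): arr=[8 18 17 1] head=0 tail=0 count=4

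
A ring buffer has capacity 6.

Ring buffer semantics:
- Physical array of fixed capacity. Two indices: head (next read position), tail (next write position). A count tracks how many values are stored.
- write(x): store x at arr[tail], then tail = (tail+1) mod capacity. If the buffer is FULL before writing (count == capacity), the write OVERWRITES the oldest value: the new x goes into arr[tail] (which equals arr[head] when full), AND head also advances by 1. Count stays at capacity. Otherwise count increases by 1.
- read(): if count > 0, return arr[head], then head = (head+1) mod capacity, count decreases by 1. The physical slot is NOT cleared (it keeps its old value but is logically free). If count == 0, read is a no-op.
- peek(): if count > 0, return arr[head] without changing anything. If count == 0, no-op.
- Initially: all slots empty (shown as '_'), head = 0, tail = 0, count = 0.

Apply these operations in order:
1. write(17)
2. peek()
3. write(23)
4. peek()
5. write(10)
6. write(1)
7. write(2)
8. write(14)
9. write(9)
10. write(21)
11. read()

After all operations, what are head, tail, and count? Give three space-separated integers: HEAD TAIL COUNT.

After op 1 (write(17)): arr=[17 _ _ _ _ _] head=0 tail=1 count=1
After op 2 (peek()): arr=[17 _ _ _ _ _] head=0 tail=1 count=1
After op 3 (write(23)): arr=[17 23 _ _ _ _] head=0 tail=2 count=2
After op 4 (peek()): arr=[17 23 _ _ _ _] head=0 tail=2 count=2
After op 5 (write(10)): arr=[17 23 10 _ _ _] head=0 tail=3 count=3
After op 6 (write(1)): arr=[17 23 10 1 _ _] head=0 tail=4 count=4
After op 7 (write(2)): arr=[17 23 10 1 2 _] head=0 tail=5 count=5
After op 8 (write(14)): arr=[17 23 10 1 2 14] head=0 tail=0 count=6
After op 9 (write(9)): arr=[9 23 10 1 2 14] head=1 tail=1 count=6
After op 10 (write(21)): arr=[9 21 10 1 2 14] head=2 tail=2 count=6
After op 11 (read()): arr=[9 21 10 1 2 14] head=3 tail=2 count=5

Answer: 3 2 5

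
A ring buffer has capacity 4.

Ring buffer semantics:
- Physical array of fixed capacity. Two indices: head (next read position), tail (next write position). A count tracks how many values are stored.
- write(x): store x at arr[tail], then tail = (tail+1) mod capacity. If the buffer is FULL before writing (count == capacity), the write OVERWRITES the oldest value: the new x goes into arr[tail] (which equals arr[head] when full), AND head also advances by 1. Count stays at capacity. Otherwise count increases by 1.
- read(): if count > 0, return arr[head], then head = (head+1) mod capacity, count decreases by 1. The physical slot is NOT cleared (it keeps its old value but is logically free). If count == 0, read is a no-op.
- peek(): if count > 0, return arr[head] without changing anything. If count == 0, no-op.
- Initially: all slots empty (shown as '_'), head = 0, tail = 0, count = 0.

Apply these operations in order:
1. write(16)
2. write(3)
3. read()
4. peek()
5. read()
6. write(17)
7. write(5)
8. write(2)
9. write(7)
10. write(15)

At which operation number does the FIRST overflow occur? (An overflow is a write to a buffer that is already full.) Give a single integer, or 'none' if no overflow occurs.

Answer: 10

Derivation:
After op 1 (write(16)): arr=[16 _ _ _] head=0 tail=1 count=1
After op 2 (write(3)): arr=[16 3 _ _] head=0 tail=2 count=2
After op 3 (read()): arr=[16 3 _ _] head=1 tail=2 count=1
After op 4 (peek()): arr=[16 3 _ _] head=1 tail=2 count=1
After op 5 (read()): arr=[16 3 _ _] head=2 tail=2 count=0
After op 6 (write(17)): arr=[16 3 17 _] head=2 tail=3 count=1
After op 7 (write(5)): arr=[16 3 17 5] head=2 tail=0 count=2
After op 8 (write(2)): arr=[2 3 17 5] head=2 tail=1 count=3
After op 9 (write(7)): arr=[2 7 17 5] head=2 tail=2 count=4
After op 10 (write(15)): arr=[2 7 15 5] head=3 tail=3 count=4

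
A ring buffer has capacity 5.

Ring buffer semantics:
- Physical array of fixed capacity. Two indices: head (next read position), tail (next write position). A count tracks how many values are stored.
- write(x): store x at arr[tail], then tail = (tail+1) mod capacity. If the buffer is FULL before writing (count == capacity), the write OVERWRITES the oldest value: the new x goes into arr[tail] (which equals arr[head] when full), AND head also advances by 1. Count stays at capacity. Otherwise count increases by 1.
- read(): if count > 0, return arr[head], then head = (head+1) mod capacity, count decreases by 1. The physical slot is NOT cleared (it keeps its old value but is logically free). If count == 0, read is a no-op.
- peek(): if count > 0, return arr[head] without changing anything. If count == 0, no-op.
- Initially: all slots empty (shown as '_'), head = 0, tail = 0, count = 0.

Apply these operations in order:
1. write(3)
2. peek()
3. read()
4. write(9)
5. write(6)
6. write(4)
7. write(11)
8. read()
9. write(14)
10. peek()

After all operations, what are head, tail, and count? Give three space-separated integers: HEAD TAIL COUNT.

Answer: 2 1 4

Derivation:
After op 1 (write(3)): arr=[3 _ _ _ _] head=0 tail=1 count=1
After op 2 (peek()): arr=[3 _ _ _ _] head=0 tail=1 count=1
After op 3 (read()): arr=[3 _ _ _ _] head=1 tail=1 count=0
After op 4 (write(9)): arr=[3 9 _ _ _] head=1 tail=2 count=1
After op 5 (write(6)): arr=[3 9 6 _ _] head=1 tail=3 count=2
After op 6 (write(4)): arr=[3 9 6 4 _] head=1 tail=4 count=3
After op 7 (write(11)): arr=[3 9 6 4 11] head=1 tail=0 count=4
After op 8 (read()): arr=[3 9 6 4 11] head=2 tail=0 count=3
After op 9 (write(14)): arr=[14 9 6 4 11] head=2 tail=1 count=4
After op 10 (peek()): arr=[14 9 6 4 11] head=2 tail=1 count=4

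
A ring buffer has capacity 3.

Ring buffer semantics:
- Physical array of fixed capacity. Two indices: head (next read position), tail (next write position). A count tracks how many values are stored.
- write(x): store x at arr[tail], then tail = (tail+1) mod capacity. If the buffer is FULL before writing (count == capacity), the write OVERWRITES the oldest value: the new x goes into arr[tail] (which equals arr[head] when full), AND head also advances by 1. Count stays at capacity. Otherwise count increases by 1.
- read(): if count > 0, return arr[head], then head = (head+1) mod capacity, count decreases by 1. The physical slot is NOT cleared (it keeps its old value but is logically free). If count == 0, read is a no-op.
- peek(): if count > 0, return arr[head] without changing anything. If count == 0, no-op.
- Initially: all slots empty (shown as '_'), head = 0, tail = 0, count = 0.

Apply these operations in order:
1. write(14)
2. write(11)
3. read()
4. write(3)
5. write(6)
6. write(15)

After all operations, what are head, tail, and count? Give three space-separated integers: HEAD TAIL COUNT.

Answer: 2 2 3

Derivation:
After op 1 (write(14)): arr=[14 _ _] head=0 tail=1 count=1
After op 2 (write(11)): arr=[14 11 _] head=0 tail=2 count=2
After op 3 (read()): arr=[14 11 _] head=1 tail=2 count=1
After op 4 (write(3)): arr=[14 11 3] head=1 tail=0 count=2
After op 5 (write(6)): arr=[6 11 3] head=1 tail=1 count=3
After op 6 (write(15)): arr=[6 15 3] head=2 tail=2 count=3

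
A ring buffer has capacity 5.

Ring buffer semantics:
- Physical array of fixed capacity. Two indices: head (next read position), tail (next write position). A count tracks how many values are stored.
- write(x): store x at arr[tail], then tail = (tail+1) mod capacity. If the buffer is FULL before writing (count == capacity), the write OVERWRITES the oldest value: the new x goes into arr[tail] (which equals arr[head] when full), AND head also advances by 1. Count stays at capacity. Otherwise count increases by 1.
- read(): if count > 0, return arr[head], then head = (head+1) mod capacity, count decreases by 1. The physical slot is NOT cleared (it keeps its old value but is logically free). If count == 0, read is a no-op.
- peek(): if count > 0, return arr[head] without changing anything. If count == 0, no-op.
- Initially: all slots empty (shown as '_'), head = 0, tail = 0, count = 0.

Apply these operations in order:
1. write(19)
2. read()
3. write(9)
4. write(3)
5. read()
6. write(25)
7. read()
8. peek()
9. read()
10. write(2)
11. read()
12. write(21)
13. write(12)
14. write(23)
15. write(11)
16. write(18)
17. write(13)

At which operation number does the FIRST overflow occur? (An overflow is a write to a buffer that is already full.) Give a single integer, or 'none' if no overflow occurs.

After op 1 (write(19)): arr=[19 _ _ _ _] head=0 tail=1 count=1
After op 2 (read()): arr=[19 _ _ _ _] head=1 tail=1 count=0
After op 3 (write(9)): arr=[19 9 _ _ _] head=1 tail=2 count=1
After op 4 (write(3)): arr=[19 9 3 _ _] head=1 tail=3 count=2
After op 5 (read()): arr=[19 9 3 _ _] head=2 tail=3 count=1
After op 6 (write(25)): arr=[19 9 3 25 _] head=2 tail=4 count=2
After op 7 (read()): arr=[19 9 3 25 _] head=3 tail=4 count=1
After op 8 (peek()): arr=[19 9 3 25 _] head=3 tail=4 count=1
After op 9 (read()): arr=[19 9 3 25 _] head=4 tail=4 count=0
After op 10 (write(2)): arr=[19 9 3 25 2] head=4 tail=0 count=1
After op 11 (read()): arr=[19 9 3 25 2] head=0 tail=0 count=0
After op 12 (write(21)): arr=[21 9 3 25 2] head=0 tail=1 count=1
After op 13 (write(12)): arr=[21 12 3 25 2] head=0 tail=2 count=2
After op 14 (write(23)): arr=[21 12 23 25 2] head=0 tail=3 count=3
After op 15 (write(11)): arr=[21 12 23 11 2] head=0 tail=4 count=4
After op 16 (write(18)): arr=[21 12 23 11 18] head=0 tail=0 count=5
After op 17 (write(13)): arr=[13 12 23 11 18] head=1 tail=1 count=5

Answer: 17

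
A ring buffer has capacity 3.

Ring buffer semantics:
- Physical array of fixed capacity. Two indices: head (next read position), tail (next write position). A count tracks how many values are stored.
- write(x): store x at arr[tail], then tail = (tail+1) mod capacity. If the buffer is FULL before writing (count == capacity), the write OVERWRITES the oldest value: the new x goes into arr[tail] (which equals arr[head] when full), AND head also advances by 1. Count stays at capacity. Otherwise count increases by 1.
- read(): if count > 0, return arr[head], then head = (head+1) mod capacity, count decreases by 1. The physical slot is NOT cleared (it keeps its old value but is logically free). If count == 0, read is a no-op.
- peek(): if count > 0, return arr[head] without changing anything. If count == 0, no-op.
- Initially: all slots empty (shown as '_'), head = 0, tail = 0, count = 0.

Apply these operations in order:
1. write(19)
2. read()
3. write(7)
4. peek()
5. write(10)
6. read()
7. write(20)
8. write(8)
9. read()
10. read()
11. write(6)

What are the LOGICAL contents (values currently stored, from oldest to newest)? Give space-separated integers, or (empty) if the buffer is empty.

After op 1 (write(19)): arr=[19 _ _] head=0 tail=1 count=1
After op 2 (read()): arr=[19 _ _] head=1 tail=1 count=0
After op 3 (write(7)): arr=[19 7 _] head=1 tail=2 count=1
After op 4 (peek()): arr=[19 7 _] head=1 tail=2 count=1
After op 5 (write(10)): arr=[19 7 10] head=1 tail=0 count=2
After op 6 (read()): arr=[19 7 10] head=2 tail=0 count=1
After op 7 (write(20)): arr=[20 7 10] head=2 tail=1 count=2
After op 8 (write(8)): arr=[20 8 10] head=2 tail=2 count=3
After op 9 (read()): arr=[20 8 10] head=0 tail=2 count=2
After op 10 (read()): arr=[20 8 10] head=1 tail=2 count=1
After op 11 (write(6)): arr=[20 8 6] head=1 tail=0 count=2

Answer: 8 6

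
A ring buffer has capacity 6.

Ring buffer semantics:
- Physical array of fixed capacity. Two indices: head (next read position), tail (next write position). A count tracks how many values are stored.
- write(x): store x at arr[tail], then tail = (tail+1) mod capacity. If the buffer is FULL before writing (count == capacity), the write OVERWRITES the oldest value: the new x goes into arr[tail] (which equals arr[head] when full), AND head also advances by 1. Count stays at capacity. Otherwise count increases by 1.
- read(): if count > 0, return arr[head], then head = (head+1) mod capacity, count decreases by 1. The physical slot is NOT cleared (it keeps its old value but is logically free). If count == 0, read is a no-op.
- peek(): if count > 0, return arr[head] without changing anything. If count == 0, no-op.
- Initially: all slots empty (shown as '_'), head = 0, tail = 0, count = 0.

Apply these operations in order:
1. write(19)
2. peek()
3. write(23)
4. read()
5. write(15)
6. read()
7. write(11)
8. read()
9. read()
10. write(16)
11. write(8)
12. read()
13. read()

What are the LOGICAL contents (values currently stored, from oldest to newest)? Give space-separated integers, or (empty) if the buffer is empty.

After op 1 (write(19)): arr=[19 _ _ _ _ _] head=0 tail=1 count=1
After op 2 (peek()): arr=[19 _ _ _ _ _] head=0 tail=1 count=1
After op 3 (write(23)): arr=[19 23 _ _ _ _] head=0 tail=2 count=2
After op 4 (read()): arr=[19 23 _ _ _ _] head=1 tail=2 count=1
After op 5 (write(15)): arr=[19 23 15 _ _ _] head=1 tail=3 count=2
After op 6 (read()): arr=[19 23 15 _ _ _] head=2 tail=3 count=1
After op 7 (write(11)): arr=[19 23 15 11 _ _] head=2 tail=4 count=2
After op 8 (read()): arr=[19 23 15 11 _ _] head=3 tail=4 count=1
After op 9 (read()): arr=[19 23 15 11 _ _] head=4 tail=4 count=0
After op 10 (write(16)): arr=[19 23 15 11 16 _] head=4 tail=5 count=1
After op 11 (write(8)): arr=[19 23 15 11 16 8] head=4 tail=0 count=2
After op 12 (read()): arr=[19 23 15 11 16 8] head=5 tail=0 count=1
After op 13 (read()): arr=[19 23 15 11 16 8] head=0 tail=0 count=0

Answer: (empty)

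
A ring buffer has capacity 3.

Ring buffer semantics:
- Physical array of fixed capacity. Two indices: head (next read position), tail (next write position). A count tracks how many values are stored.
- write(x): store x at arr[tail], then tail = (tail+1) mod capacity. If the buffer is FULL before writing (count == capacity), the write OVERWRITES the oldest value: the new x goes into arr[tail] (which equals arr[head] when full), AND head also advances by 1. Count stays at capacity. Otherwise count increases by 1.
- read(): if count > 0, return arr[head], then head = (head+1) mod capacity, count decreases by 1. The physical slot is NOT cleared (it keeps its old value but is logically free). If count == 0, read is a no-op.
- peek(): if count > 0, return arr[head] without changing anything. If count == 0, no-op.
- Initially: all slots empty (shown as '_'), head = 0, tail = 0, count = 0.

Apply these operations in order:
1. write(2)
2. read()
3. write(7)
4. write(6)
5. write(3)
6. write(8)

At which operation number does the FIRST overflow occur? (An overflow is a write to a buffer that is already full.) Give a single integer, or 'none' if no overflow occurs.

After op 1 (write(2)): arr=[2 _ _] head=0 tail=1 count=1
After op 2 (read()): arr=[2 _ _] head=1 tail=1 count=0
After op 3 (write(7)): arr=[2 7 _] head=1 tail=2 count=1
After op 4 (write(6)): arr=[2 7 6] head=1 tail=0 count=2
After op 5 (write(3)): arr=[3 7 6] head=1 tail=1 count=3
After op 6 (write(8)): arr=[3 8 6] head=2 tail=2 count=3

Answer: 6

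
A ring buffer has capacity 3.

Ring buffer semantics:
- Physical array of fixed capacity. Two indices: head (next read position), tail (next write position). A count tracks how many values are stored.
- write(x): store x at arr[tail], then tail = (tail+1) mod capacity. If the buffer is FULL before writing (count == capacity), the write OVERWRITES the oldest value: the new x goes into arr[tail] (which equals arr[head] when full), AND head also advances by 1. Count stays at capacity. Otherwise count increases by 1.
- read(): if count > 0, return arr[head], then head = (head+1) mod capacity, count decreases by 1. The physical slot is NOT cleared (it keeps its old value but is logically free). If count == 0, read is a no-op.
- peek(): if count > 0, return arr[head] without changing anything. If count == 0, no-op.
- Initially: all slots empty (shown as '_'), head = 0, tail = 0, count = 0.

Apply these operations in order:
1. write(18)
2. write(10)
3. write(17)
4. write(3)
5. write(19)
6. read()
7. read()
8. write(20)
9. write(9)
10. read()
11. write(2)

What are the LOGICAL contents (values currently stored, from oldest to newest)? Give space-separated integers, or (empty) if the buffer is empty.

Answer: 20 9 2

Derivation:
After op 1 (write(18)): arr=[18 _ _] head=0 tail=1 count=1
After op 2 (write(10)): arr=[18 10 _] head=0 tail=2 count=2
After op 3 (write(17)): arr=[18 10 17] head=0 tail=0 count=3
After op 4 (write(3)): arr=[3 10 17] head=1 tail=1 count=3
After op 5 (write(19)): arr=[3 19 17] head=2 tail=2 count=3
After op 6 (read()): arr=[3 19 17] head=0 tail=2 count=2
After op 7 (read()): arr=[3 19 17] head=1 tail=2 count=1
After op 8 (write(20)): arr=[3 19 20] head=1 tail=0 count=2
After op 9 (write(9)): arr=[9 19 20] head=1 tail=1 count=3
After op 10 (read()): arr=[9 19 20] head=2 tail=1 count=2
After op 11 (write(2)): arr=[9 2 20] head=2 tail=2 count=3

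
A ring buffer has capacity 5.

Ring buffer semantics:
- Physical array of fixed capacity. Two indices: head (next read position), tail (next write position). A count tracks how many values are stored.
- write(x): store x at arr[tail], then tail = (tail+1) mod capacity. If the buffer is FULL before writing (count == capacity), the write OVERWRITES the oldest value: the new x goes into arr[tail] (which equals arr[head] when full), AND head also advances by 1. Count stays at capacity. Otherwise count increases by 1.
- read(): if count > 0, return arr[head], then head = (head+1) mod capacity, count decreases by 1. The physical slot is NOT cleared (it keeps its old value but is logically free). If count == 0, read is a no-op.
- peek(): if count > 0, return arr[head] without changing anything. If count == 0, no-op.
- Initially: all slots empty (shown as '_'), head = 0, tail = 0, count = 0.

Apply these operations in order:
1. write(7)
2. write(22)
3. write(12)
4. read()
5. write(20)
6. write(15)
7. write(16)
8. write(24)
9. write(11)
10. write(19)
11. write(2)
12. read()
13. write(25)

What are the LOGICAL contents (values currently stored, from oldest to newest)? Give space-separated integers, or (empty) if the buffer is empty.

Answer: 24 11 19 2 25

Derivation:
After op 1 (write(7)): arr=[7 _ _ _ _] head=0 tail=1 count=1
After op 2 (write(22)): arr=[7 22 _ _ _] head=0 tail=2 count=2
After op 3 (write(12)): arr=[7 22 12 _ _] head=0 tail=3 count=3
After op 4 (read()): arr=[7 22 12 _ _] head=1 tail=3 count=2
After op 5 (write(20)): arr=[7 22 12 20 _] head=1 tail=4 count=3
After op 6 (write(15)): arr=[7 22 12 20 15] head=1 tail=0 count=4
After op 7 (write(16)): arr=[16 22 12 20 15] head=1 tail=1 count=5
After op 8 (write(24)): arr=[16 24 12 20 15] head=2 tail=2 count=5
After op 9 (write(11)): arr=[16 24 11 20 15] head=3 tail=3 count=5
After op 10 (write(19)): arr=[16 24 11 19 15] head=4 tail=4 count=5
After op 11 (write(2)): arr=[16 24 11 19 2] head=0 tail=0 count=5
After op 12 (read()): arr=[16 24 11 19 2] head=1 tail=0 count=4
After op 13 (write(25)): arr=[25 24 11 19 2] head=1 tail=1 count=5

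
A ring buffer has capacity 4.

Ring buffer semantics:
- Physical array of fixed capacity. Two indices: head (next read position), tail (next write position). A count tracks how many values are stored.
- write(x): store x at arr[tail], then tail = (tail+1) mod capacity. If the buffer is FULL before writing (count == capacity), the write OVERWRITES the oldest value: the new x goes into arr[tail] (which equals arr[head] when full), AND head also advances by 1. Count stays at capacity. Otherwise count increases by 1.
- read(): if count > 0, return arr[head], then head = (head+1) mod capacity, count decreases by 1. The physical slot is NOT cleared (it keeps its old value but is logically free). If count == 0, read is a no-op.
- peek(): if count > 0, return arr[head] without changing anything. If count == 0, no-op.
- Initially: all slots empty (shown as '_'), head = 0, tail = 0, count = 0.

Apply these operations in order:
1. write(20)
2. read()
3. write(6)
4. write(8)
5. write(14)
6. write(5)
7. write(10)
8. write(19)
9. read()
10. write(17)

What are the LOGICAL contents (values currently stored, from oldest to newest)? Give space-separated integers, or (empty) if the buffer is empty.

Answer: 5 10 19 17

Derivation:
After op 1 (write(20)): arr=[20 _ _ _] head=0 tail=1 count=1
After op 2 (read()): arr=[20 _ _ _] head=1 tail=1 count=0
After op 3 (write(6)): arr=[20 6 _ _] head=1 tail=2 count=1
After op 4 (write(8)): arr=[20 6 8 _] head=1 tail=3 count=2
After op 5 (write(14)): arr=[20 6 8 14] head=1 tail=0 count=3
After op 6 (write(5)): arr=[5 6 8 14] head=1 tail=1 count=4
After op 7 (write(10)): arr=[5 10 8 14] head=2 tail=2 count=4
After op 8 (write(19)): arr=[5 10 19 14] head=3 tail=3 count=4
After op 9 (read()): arr=[5 10 19 14] head=0 tail=3 count=3
After op 10 (write(17)): arr=[5 10 19 17] head=0 tail=0 count=4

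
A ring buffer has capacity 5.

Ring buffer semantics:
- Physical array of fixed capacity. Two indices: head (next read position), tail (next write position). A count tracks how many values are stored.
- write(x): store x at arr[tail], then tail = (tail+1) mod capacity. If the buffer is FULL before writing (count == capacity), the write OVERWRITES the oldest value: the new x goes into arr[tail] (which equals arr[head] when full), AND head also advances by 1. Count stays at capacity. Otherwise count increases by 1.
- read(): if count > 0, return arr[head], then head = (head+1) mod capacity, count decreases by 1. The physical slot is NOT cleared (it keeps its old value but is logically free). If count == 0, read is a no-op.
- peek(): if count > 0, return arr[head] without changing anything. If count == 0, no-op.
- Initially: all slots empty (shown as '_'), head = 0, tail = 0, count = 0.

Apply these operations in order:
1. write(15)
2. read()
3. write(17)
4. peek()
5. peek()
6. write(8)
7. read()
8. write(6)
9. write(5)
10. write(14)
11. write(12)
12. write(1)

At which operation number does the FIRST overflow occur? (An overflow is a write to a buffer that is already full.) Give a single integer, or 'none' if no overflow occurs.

After op 1 (write(15)): arr=[15 _ _ _ _] head=0 tail=1 count=1
After op 2 (read()): arr=[15 _ _ _ _] head=1 tail=1 count=0
After op 3 (write(17)): arr=[15 17 _ _ _] head=1 tail=2 count=1
After op 4 (peek()): arr=[15 17 _ _ _] head=1 tail=2 count=1
After op 5 (peek()): arr=[15 17 _ _ _] head=1 tail=2 count=1
After op 6 (write(8)): arr=[15 17 8 _ _] head=1 tail=3 count=2
After op 7 (read()): arr=[15 17 8 _ _] head=2 tail=3 count=1
After op 8 (write(6)): arr=[15 17 8 6 _] head=2 tail=4 count=2
After op 9 (write(5)): arr=[15 17 8 6 5] head=2 tail=0 count=3
After op 10 (write(14)): arr=[14 17 8 6 5] head=2 tail=1 count=4
After op 11 (write(12)): arr=[14 12 8 6 5] head=2 tail=2 count=5
After op 12 (write(1)): arr=[14 12 1 6 5] head=3 tail=3 count=5

Answer: 12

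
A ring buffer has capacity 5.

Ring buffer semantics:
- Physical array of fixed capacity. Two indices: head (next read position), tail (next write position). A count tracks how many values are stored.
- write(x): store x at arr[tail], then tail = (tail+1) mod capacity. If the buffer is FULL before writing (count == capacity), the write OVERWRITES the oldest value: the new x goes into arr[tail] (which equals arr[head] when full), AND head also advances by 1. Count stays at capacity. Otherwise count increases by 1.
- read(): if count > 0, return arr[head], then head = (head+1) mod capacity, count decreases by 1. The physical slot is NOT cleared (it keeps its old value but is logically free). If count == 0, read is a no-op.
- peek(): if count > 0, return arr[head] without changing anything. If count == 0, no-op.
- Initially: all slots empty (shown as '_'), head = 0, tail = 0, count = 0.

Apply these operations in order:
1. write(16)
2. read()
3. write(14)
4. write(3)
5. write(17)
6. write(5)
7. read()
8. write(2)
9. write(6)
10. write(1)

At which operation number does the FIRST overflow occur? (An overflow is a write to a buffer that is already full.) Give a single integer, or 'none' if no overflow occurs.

Answer: 10

Derivation:
After op 1 (write(16)): arr=[16 _ _ _ _] head=0 tail=1 count=1
After op 2 (read()): arr=[16 _ _ _ _] head=1 tail=1 count=0
After op 3 (write(14)): arr=[16 14 _ _ _] head=1 tail=2 count=1
After op 4 (write(3)): arr=[16 14 3 _ _] head=1 tail=3 count=2
After op 5 (write(17)): arr=[16 14 3 17 _] head=1 tail=4 count=3
After op 6 (write(5)): arr=[16 14 3 17 5] head=1 tail=0 count=4
After op 7 (read()): arr=[16 14 3 17 5] head=2 tail=0 count=3
After op 8 (write(2)): arr=[2 14 3 17 5] head=2 tail=1 count=4
After op 9 (write(6)): arr=[2 6 3 17 5] head=2 tail=2 count=5
After op 10 (write(1)): arr=[2 6 1 17 5] head=3 tail=3 count=5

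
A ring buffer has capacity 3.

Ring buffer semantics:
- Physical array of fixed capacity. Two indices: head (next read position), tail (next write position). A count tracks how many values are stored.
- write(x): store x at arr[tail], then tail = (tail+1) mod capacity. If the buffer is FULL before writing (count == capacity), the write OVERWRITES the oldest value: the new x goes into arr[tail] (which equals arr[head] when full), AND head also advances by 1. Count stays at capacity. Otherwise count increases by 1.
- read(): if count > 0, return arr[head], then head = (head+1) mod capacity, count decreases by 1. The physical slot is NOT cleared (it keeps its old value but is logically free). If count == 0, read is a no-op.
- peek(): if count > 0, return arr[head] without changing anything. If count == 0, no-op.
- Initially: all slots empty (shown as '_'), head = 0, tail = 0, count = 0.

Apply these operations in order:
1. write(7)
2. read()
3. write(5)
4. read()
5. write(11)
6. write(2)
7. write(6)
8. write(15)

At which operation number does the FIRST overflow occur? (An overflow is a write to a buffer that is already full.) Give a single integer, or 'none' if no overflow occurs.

After op 1 (write(7)): arr=[7 _ _] head=0 tail=1 count=1
After op 2 (read()): arr=[7 _ _] head=1 tail=1 count=0
After op 3 (write(5)): arr=[7 5 _] head=1 tail=2 count=1
After op 4 (read()): arr=[7 5 _] head=2 tail=2 count=0
After op 5 (write(11)): arr=[7 5 11] head=2 tail=0 count=1
After op 6 (write(2)): arr=[2 5 11] head=2 tail=1 count=2
After op 7 (write(6)): arr=[2 6 11] head=2 tail=2 count=3
After op 8 (write(15)): arr=[2 6 15] head=0 tail=0 count=3

Answer: 8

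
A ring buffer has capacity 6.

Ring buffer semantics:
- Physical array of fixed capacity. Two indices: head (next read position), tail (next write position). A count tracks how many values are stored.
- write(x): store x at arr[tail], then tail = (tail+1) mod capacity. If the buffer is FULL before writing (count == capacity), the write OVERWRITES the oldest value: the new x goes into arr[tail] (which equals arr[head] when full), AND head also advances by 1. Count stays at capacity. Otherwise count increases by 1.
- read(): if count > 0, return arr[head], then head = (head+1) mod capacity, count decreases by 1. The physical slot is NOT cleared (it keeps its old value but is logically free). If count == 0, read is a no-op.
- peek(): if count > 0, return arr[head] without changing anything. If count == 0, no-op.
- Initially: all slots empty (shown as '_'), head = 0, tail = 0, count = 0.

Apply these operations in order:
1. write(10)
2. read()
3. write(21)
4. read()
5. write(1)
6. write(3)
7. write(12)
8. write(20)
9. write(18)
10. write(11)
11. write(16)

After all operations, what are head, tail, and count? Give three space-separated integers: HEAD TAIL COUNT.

Answer: 3 3 6

Derivation:
After op 1 (write(10)): arr=[10 _ _ _ _ _] head=0 tail=1 count=1
After op 2 (read()): arr=[10 _ _ _ _ _] head=1 tail=1 count=0
After op 3 (write(21)): arr=[10 21 _ _ _ _] head=1 tail=2 count=1
After op 4 (read()): arr=[10 21 _ _ _ _] head=2 tail=2 count=0
After op 5 (write(1)): arr=[10 21 1 _ _ _] head=2 tail=3 count=1
After op 6 (write(3)): arr=[10 21 1 3 _ _] head=2 tail=4 count=2
After op 7 (write(12)): arr=[10 21 1 3 12 _] head=2 tail=5 count=3
After op 8 (write(20)): arr=[10 21 1 3 12 20] head=2 tail=0 count=4
After op 9 (write(18)): arr=[18 21 1 3 12 20] head=2 tail=1 count=5
After op 10 (write(11)): arr=[18 11 1 3 12 20] head=2 tail=2 count=6
After op 11 (write(16)): arr=[18 11 16 3 12 20] head=3 tail=3 count=6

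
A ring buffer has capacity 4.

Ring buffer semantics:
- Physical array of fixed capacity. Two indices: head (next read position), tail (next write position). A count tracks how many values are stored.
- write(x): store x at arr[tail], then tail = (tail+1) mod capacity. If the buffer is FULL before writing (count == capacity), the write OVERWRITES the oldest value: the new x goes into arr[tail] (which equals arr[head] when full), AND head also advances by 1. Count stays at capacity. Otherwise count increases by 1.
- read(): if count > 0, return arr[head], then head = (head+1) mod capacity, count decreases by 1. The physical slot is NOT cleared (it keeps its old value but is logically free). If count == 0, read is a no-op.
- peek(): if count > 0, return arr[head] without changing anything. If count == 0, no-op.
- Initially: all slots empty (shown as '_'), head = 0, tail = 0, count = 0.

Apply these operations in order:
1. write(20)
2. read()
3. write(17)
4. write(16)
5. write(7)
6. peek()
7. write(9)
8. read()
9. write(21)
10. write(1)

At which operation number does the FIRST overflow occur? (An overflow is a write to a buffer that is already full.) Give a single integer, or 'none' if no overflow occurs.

After op 1 (write(20)): arr=[20 _ _ _] head=0 tail=1 count=1
After op 2 (read()): arr=[20 _ _ _] head=1 tail=1 count=0
After op 3 (write(17)): arr=[20 17 _ _] head=1 tail=2 count=1
After op 4 (write(16)): arr=[20 17 16 _] head=1 tail=3 count=2
After op 5 (write(7)): arr=[20 17 16 7] head=1 tail=0 count=3
After op 6 (peek()): arr=[20 17 16 7] head=1 tail=0 count=3
After op 7 (write(9)): arr=[9 17 16 7] head=1 tail=1 count=4
After op 8 (read()): arr=[9 17 16 7] head=2 tail=1 count=3
After op 9 (write(21)): arr=[9 21 16 7] head=2 tail=2 count=4
After op 10 (write(1)): arr=[9 21 1 7] head=3 tail=3 count=4

Answer: 10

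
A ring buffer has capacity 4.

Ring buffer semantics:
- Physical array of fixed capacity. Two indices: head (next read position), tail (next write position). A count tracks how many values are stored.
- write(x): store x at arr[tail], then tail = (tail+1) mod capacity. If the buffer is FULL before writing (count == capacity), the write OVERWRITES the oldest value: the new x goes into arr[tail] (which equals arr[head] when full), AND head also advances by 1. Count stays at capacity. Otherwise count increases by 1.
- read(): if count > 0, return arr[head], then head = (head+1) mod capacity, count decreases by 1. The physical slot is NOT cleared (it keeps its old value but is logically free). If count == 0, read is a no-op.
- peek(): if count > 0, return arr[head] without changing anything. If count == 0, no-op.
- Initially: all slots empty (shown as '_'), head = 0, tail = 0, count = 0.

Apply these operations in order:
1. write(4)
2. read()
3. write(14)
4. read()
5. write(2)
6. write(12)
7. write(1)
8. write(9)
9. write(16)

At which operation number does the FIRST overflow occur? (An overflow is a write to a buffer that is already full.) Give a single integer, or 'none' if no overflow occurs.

Answer: 9

Derivation:
After op 1 (write(4)): arr=[4 _ _ _] head=0 tail=1 count=1
After op 2 (read()): arr=[4 _ _ _] head=1 tail=1 count=0
After op 3 (write(14)): arr=[4 14 _ _] head=1 tail=2 count=1
After op 4 (read()): arr=[4 14 _ _] head=2 tail=2 count=0
After op 5 (write(2)): arr=[4 14 2 _] head=2 tail=3 count=1
After op 6 (write(12)): arr=[4 14 2 12] head=2 tail=0 count=2
After op 7 (write(1)): arr=[1 14 2 12] head=2 tail=1 count=3
After op 8 (write(9)): arr=[1 9 2 12] head=2 tail=2 count=4
After op 9 (write(16)): arr=[1 9 16 12] head=3 tail=3 count=4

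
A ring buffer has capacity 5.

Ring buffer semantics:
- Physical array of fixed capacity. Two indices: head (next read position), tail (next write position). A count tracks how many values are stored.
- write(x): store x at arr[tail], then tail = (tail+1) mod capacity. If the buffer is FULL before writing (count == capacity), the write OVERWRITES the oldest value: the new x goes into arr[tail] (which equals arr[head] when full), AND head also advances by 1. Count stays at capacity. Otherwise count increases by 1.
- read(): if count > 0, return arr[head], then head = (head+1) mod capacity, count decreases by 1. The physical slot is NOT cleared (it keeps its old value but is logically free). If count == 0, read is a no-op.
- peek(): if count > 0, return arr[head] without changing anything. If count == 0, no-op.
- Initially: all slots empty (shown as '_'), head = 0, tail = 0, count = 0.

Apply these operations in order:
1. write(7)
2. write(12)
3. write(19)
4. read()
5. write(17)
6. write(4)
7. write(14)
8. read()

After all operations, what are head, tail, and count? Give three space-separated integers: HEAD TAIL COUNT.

After op 1 (write(7)): arr=[7 _ _ _ _] head=0 tail=1 count=1
After op 2 (write(12)): arr=[7 12 _ _ _] head=0 tail=2 count=2
After op 3 (write(19)): arr=[7 12 19 _ _] head=0 tail=3 count=3
After op 4 (read()): arr=[7 12 19 _ _] head=1 tail=3 count=2
After op 5 (write(17)): arr=[7 12 19 17 _] head=1 tail=4 count=3
After op 6 (write(4)): arr=[7 12 19 17 4] head=1 tail=0 count=4
After op 7 (write(14)): arr=[14 12 19 17 4] head=1 tail=1 count=5
After op 8 (read()): arr=[14 12 19 17 4] head=2 tail=1 count=4

Answer: 2 1 4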